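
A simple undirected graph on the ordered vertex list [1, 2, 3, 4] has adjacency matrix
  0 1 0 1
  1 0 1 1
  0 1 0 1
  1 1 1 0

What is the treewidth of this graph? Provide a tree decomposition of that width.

Every bag has size at most 3, so the width is 3 − 1 = 2 and tw(G) ≤ 2. On the other hand G contains the 3-clique {1, 2, 4}. A clique must lie in a single bag of any decomposition, so no decomposition can have width below 2. Therefore the treewidth is 2.

Treewidth 2.
Bags: B1 = {1, 2, 4}  B2 = {2, 3, 4}
Tree: B1–B2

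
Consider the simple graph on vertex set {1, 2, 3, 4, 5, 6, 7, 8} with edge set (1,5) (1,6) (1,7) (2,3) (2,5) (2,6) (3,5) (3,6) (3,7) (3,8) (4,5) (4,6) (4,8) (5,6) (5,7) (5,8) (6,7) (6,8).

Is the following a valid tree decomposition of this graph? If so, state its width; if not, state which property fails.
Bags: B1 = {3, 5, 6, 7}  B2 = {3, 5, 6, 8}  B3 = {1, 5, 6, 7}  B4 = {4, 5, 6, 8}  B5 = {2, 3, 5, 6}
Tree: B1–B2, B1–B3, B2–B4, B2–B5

Every vertex of G appears in some bag (union = {1, 2, 3, 4, 5, 6, 7, 8}); every edge is covered by a bag; and for each vertex v the set of bags containing v is connected in the bag tree. The decomposition is therefore valid. The largest bag has 4 vertices, so the width is 3.

Yes; width 3.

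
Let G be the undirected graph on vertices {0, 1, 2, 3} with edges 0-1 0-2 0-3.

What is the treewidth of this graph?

1

A width-1 tree decomposition is:
Bags: B1 = {0, 3}  B2 = {0, 2}  B3 = {0, 1}
Tree: B1–B2, B1–B3
Each bag holds 2 vertices, so the decomposition has width 1, which upper-bounds the treewidth. G has an edge, so its treewidth is at least 1. Combining the bounds, tw(G) = 1.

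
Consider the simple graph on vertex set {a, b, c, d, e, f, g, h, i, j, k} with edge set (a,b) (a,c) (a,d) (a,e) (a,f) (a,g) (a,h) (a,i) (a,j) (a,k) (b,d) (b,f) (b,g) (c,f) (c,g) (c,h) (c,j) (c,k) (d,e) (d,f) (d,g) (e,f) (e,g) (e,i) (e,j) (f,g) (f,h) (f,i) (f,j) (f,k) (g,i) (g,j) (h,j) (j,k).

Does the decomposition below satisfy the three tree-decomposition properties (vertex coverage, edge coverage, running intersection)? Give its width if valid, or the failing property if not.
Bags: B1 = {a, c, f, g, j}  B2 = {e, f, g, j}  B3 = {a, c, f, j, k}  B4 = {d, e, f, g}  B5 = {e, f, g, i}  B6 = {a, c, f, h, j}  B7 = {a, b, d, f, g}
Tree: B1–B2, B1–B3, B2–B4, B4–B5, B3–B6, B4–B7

No — edge (a,e) lies in no bag.

A tree decomposition must satisfy three properties: every vertex lies in some bag; for every edge, both endpoints lie together in some bag; and for every vertex, the bags containing it form a connected subtree. Here edge (a,e) lies in no bag, so the decomposition is invalid.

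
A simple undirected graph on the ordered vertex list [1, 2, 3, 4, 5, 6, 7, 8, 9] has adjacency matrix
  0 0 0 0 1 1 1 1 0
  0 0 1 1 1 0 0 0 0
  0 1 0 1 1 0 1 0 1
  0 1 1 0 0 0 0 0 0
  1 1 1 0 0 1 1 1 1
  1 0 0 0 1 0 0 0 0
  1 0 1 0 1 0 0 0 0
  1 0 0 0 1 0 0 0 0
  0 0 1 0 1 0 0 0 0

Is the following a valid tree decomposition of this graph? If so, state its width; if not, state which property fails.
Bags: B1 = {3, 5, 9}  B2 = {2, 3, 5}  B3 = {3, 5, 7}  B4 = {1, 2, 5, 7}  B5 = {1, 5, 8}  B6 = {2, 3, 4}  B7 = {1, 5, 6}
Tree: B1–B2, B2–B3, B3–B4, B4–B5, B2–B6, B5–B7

No — bags containing vertex 2 are not connected in the tree.

A tree decomposition must satisfy three properties: every vertex lies in some bag; for every edge, both endpoints lie together in some bag; and for every vertex, the bags containing it form a connected subtree. Here bags containing vertex 2 are not connected in the tree, so the decomposition is invalid.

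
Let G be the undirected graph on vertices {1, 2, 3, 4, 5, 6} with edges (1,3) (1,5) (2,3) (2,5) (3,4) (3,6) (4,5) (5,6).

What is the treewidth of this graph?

2

A width-2 tree decomposition is:
Bags: B1 = {2, 3, 5}  B2 = {1, 3, 5}  B3 = {3, 5, 6}  B4 = {3, 4, 5}
Tree: B1–B2, B2–B3, B3–B4
The largest bag has 3 vertices, giving width 2; this decomposition certifies tw(G) ≤ 2. For the lower bound, G contains the cycle 2–3–1–5–2, so G is not a forest; only forests have treewidth ≤ 1, hence tw(G) ≥ 2. Combining the bounds, tw(G) = 2.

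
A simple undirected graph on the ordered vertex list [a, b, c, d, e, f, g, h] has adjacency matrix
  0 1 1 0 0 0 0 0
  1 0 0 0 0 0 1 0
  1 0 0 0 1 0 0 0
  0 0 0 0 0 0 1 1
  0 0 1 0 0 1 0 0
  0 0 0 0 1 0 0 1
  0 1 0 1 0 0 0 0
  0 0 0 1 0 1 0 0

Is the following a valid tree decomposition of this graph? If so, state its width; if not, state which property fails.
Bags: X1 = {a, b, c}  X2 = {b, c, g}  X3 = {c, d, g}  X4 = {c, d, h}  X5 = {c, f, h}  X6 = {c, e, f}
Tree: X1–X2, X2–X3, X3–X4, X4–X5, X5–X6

Vertex coverage: the bags together contain {a, b, c, d, e, f, g, h}, the full vertex set. Edge coverage: each edge of G has both endpoints in at least one bag. Running intersection: for every vertex, the bags containing it form a connected subtree. All three properties hold, so this is a valid tree decomposition of width max|bag| − 1 = 2, and hence tw(G) ≤ 2.

Yes; width 2.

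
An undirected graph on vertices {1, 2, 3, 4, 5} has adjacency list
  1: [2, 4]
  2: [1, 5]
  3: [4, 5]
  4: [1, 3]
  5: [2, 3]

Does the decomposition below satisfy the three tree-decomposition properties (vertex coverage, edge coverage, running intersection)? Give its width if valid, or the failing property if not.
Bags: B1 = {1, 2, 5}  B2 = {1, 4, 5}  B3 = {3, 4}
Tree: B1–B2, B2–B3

No — edge (5,3) lies in no bag.

A tree decomposition must satisfy three properties: every vertex lies in some bag; for every edge, both endpoints lie together in some bag; and for every vertex, the bags containing it form a connected subtree. Here edge (5,3) lies in no bag, so the decomposition is invalid.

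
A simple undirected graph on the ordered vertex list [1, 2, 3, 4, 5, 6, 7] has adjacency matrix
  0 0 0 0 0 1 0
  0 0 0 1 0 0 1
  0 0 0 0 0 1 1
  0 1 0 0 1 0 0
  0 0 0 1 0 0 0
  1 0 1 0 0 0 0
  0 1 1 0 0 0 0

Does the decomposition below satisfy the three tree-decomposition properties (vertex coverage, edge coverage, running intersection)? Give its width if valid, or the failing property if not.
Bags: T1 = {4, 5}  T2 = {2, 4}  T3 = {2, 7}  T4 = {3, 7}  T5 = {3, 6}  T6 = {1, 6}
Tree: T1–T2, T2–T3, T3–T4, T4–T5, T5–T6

Every vertex of G appears in some bag (union = {1, 2, 3, 4, 5, 6, 7}); every edge is covered by a bag; and for each vertex v the set of bags containing v is connected in the bag tree. The decomposition is therefore valid. The largest bag has 2 vertices, so the width is 1.

Yes; width 1.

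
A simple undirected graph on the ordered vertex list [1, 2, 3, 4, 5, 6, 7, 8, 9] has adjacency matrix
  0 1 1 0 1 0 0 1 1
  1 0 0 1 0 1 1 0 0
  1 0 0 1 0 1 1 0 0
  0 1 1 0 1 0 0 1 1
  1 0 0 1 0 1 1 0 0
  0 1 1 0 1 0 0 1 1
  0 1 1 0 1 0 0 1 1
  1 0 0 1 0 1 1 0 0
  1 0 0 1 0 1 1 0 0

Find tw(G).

4

A width-4 tree decomposition is:
Bags: B1 = {1, 4, 6, 7, 9}  B2 = {1, 4, 6, 7, 8}  B3 = {1, 3, 4, 6, 7}  B4 = {1, 4, 5, 6, 7}  B5 = {1, 2, 4, 6, 7}
Tree: B1–B2, B2–B3, B3–B4, B4–B5
Every bag has size at most 5, so the width is 5 − 1 = 4 and tw(G) ≤ 4. For the lower bound: the 5 vertex sets {7,9}, {4,8}, {3,6}, {1}, {5} are disjoint, each induces a connected subgraph, and every pair is joined by at least one edge of G. Contracting each set to a single vertex therefore yields K_{5} as a minor, and since treewidth is minor-monotone, tw(G) ≥ tw(K_{5}) = 4. Therefore the treewidth is 4.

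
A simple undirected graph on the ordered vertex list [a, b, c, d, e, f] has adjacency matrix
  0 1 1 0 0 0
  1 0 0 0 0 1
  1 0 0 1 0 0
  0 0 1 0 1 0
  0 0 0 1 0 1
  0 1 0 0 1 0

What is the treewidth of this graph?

A width-2 tree decomposition is:
Bags: B1 = {d, e, f}  B2 = {b, d, f}  B3 = {a, b, d}  B4 = {a, c, d}
Tree: B1–B2, B2–B3, B3–B4
Every bag has size at most 3, so the width is 3 − 1 = 2 and tw(G) ≤ 2. Since d–e–f–b–a–c–d is a cycle in G, G is not acyclic. Forests are exactly the graphs of treewidth ≤ 1, so tw(G) ≥ 2. The upper and lower bounds meet at 2, so that is the treewidth.

2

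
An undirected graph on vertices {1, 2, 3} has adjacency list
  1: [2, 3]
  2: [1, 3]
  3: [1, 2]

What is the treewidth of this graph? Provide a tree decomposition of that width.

A single bag containing all 3 vertices is trivially a valid decomposition of width 2. On the other hand G contains the 3-clique {1, 2, 3}. A clique must lie in a single bag of any decomposition, so no decomposition can have width below 2. Hence tw(G) = 2 exactly.

Treewidth 2.
One optimal decomposition is:
Bags: B1 = {1, 2, 3}
Tree: (single bag)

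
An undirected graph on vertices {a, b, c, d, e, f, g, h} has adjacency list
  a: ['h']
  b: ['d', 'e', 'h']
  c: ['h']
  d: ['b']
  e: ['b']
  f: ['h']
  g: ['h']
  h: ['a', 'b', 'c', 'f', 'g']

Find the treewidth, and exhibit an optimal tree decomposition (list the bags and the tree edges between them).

Treewidth 1.
Bags: B1 = {b, h}  B2 = {f, h}  B3 = {g, h}  B4 = {a, h}  B5 = {c, h}  B6 = {b, e}  B7 = {b, d}
Tree: B1–B2, B2–B3, B3–B4, B2–B5, B1–B6, B6–B7

Each bag holds 2 vertices, so the decomposition has width 1, which upper-bounds the treewidth. G has an edge, so its treewidth is at least 1. Hence tw(G) = 1 exactly.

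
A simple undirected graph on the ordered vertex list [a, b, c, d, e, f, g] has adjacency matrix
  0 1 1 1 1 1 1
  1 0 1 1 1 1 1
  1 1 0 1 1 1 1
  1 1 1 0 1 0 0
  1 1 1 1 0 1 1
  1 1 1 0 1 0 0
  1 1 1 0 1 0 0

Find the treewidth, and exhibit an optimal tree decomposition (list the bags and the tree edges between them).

Treewidth 4.
One such decomposition:
Bags: B1 = {a, b, c, e, g}  B2 = {a, b, c, e, f}  B3 = {a, b, c, d, e}
Tree: B1–B2, B1–B3

Every bag has size at most 5, so the width is 5 − 1 = 4 and tw(G) ≤ 4. For the lower bound, the 5 vertices {a, b, c, d, e} are pairwise adjacent, and any tree decomposition puts a clique entirely inside one bag — forcing width ≥ 4. Therefore the treewidth is 4.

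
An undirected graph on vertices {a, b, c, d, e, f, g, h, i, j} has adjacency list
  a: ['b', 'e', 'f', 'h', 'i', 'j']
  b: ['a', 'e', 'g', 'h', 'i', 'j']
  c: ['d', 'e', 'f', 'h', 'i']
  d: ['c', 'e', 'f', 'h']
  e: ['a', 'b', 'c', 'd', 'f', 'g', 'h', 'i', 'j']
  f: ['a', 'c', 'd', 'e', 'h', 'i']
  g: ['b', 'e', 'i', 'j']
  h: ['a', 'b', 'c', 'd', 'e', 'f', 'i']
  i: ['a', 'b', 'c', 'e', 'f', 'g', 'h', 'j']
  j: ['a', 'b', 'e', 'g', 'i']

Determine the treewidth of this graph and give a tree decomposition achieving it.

Treewidth 4.
One optimal decomposition is:
Bags: B1 = {a, e, f, h, i}  B2 = {c, e, f, h, i}  B3 = {a, b, e, h, i}  B4 = {c, d, e, f, h}  B5 = {a, b, e, i, j}  B6 = {b, e, g, i, j}
Tree: B1–B2, B1–B3, B2–B4, B3–B5, B5–B6

Every bag has size at most 5, so the width is 5 − 1 = 4 and tw(G) ≤ 4. For the lower bound, the 5 vertices {c, d, e, f, h} are pairwise adjacent, and any tree decomposition puts a clique entirely inside one bag — forcing width ≥ 4. Hence tw(G) = 4 exactly.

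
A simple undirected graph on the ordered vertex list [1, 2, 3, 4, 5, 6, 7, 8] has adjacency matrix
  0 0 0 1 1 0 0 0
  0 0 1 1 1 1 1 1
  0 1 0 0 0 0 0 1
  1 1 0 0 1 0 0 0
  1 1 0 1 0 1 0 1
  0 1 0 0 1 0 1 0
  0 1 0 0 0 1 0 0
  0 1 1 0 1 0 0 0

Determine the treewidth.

A width-2 tree decomposition is:
Bags: B1 = {2, 5, 6}  B2 = {2, 4, 5}  B3 = {2, 5, 8}  B4 = {1, 4, 5}  B5 = {2, 3, 8}  B6 = {2, 6, 7}
Tree: B1–B2, B2–B3, B2–B4, B3–B5, B1–B6
The largest bag has 3 vertices, giving width 2; this decomposition certifies tw(G) ≤ 2. On the other hand G contains the 3-clique {1, 4, 5}. A clique must lie in a single bag of any decomposition, so no decomposition can have width below 2. Therefore the treewidth is 2.

2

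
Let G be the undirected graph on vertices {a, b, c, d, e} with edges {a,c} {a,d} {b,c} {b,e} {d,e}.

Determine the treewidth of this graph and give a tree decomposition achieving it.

The largest bag has 3 vertices, giving width 2; this decomposition certifies tw(G) ≤ 2. The edges c–a–d–e–b–c form a cycle, so G is not a tree and its treewidth is at least 2. The upper and lower bounds meet at 2, so that is the treewidth.

Treewidth 2.
One optimal decomposition is:
Bags: B1 = {a, c, d}  B2 = {c, d, e}  B3 = {b, c, e}
Tree: B1–B2, B2–B3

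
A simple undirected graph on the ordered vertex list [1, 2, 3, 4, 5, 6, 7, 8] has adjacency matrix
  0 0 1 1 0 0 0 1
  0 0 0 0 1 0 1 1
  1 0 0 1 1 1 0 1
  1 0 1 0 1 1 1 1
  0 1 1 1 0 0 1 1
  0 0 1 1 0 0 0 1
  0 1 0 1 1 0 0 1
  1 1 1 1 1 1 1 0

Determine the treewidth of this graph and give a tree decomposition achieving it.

Each bag holds 4 vertices, so the decomposition has width 3, which upper-bounds the treewidth. For the lower bound, the 4 vertices {2, 5, 7, 8} are pairwise adjacent, and any tree decomposition puts a clique entirely inside one bag — forcing width ≥ 3. Therefore the treewidth is 3.

Treewidth 3.
Bags: B1 = {4, 5, 7, 8}  B2 = {3, 4, 5, 8}  B3 = {1, 3, 4, 8}  B4 = {3, 4, 6, 8}  B5 = {2, 5, 7, 8}
Tree: B1–B2, B2–B3, B3–B4, B1–B5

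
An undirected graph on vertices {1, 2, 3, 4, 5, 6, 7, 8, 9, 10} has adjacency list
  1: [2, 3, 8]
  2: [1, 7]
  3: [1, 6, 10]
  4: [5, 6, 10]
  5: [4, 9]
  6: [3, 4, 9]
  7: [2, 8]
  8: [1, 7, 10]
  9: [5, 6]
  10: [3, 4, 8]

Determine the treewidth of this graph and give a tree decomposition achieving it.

Treewidth 2.
One such decomposition:
Bags: B1 = {2, 7, 8}  B2 = {1, 2, 8}  B3 = {1, 8, 10}  B4 = {1, 3, 10}  B5 = {3, 4, 10}  B6 = {3, 4, 6}  B7 = {4, 5, 6}  B8 = {5, 6, 9}
Tree: B1–B2, B2–B3, B3–B4, B4–B5, B5–B6, B6–B7, B7–B8

The largest bag has 3 vertices, giving width 2; this decomposition certifies tw(G) ≤ 2. The edges 7–2–1–8–7 form a cycle, so G is not a tree and its treewidth is at least 2. The upper and lower bounds meet at 2, so that is the treewidth.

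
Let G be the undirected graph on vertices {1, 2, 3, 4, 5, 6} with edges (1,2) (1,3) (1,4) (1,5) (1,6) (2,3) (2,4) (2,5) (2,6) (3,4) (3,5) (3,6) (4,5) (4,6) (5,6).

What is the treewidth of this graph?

A width-5 tree decomposition is:
Bags: B1 = {1, 2, 3, 4, 5, 6}
Tree: (single bag)
With just one bag of size 6, the width is 6 − 1 = 5, so tw(G) ≤ 5. On the other hand G contains the 6-clique {1, 2, 3, 4, 5, 6}. A clique must lie in a single bag of any decomposition, so no decomposition can have width below 5. The upper and lower bounds meet at 5, so that is the treewidth.

5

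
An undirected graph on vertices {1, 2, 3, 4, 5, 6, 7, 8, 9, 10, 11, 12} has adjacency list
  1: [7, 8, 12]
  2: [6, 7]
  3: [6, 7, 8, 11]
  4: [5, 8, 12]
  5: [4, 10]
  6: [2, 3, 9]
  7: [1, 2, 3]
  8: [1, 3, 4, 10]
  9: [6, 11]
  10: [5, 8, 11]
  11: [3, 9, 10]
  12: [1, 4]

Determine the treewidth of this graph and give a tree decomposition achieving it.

Every bag has size at most 4, so the width is 4 − 1 = 3 and tw(G) ≤ 3. For the lower bound: the 4 vertex sets {2,6,9}, {7}, {3}, {1,8,10,11} are disjoint, each induces a connected subgraph, and every pair is joined by at least one edge of G. Contracting each set to a single vertex therefore yields K_{4} as a minor, and since treewidth is minor-monotone, tw(G) ≥ tw(K_{4}) = 3. Hence tw(G) = 3 exactly.

Treewidth 3.
One optimal decomposition is:
Bags: B1 = {2, 6, 7, 9}  B2 = {3, 6, 7, 9}  B3 = {3, 7, 9, 11}  B4 = {1, 3, 7, 11}  B5 = {1, 3, 8, 11}  B6 = {1, 8, 10, 11}  B7 = {1, 8, 10, 12}  B8 = {4, 8, 10, 12}  B9 = {4, 5, 10, 12}
Tree: B1–B2, B2–B3, B3–B4, B4–B5, B5–B6, B6–B7, B7–B8, B8–B9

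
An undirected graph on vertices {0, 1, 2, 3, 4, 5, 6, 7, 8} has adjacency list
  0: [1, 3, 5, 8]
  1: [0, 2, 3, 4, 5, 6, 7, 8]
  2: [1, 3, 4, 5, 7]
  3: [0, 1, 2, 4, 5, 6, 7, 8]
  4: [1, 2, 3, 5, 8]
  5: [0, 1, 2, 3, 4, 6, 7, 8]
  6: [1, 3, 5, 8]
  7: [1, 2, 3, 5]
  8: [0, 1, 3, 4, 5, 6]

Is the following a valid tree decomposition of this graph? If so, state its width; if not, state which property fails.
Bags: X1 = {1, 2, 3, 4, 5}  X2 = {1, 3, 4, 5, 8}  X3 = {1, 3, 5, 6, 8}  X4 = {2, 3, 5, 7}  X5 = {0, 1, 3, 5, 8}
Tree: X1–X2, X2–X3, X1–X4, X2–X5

A tree decomposition must satisfy three properties: every vertex lies in some bag; for every edge, both endpoints lie together in some bag; and for every vertex, the bags containing it form a connected subtree. Here edge (1,7) lies in no bag, so the decomposition is invalid.

No — edge (1,7) lies in no bag.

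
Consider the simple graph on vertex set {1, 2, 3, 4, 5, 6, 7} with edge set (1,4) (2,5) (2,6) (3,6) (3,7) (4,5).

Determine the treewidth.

A width-1 tree decomposition is:
Bags: B1 = {1, 4}  B2 = {4, 5}  B3 = {2, 5}  B4 = {2, 6}  B5 = {3, 6}  B6 = {3, 7}
Tree: B1–B2, B2–B3, B3–B4, B4–B5, B5–B6
The largest bag has 2 vertices, giving width 1; this decomposition certifies tw(G) ≤ 1. Since G has at least one edge (e.g. 1–4), it is not an edgeless graph, so tw(G) ≥ 1. Hence tw(G) = 1 exactly.

1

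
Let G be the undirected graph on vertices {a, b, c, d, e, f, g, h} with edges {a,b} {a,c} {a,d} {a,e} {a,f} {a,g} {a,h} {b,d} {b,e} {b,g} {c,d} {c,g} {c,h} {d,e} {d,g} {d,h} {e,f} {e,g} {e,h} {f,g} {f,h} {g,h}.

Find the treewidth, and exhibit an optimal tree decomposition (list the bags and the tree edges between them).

The largest bag has 5 vertices, giving width 4; this decomposition certifies tw(G) ≤ 4. Conversely, {a, d, e, g, h} is a clique of size 5, and the vertices of any clique must share a bag in every tree decomposition; so some bag has ≥ 5 vertices and tw(G) ≥ 4. Combining the bounds, tw(G) = 4.

Treewidth 4.
One optimal decomposition is:
Bags: B1 = {a, d, e, g, h}  B2 = {a, e, f, g, h}  B3 = {a, c, d, g, h}  B4 = {a, b, d, e, g}
Tree: B1–B2, B1–B3, B1–B4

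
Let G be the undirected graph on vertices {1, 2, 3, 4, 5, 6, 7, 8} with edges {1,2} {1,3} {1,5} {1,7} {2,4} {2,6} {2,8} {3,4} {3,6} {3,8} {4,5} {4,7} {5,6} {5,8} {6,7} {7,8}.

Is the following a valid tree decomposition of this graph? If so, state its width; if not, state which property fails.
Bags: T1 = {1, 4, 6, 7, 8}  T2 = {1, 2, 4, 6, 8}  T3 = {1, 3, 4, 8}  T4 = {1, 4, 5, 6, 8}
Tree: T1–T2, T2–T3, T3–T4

A tree decomposition must satisfy three properties: every vertex lies in some bag; for every edge, both endpoints lie together in some bag; and for every vertex, the bags containing it form a connected subtree. Here edge (6,3) lies in no bag, so the decomposition is invalid.

No — edge (6,3) lies in no bag.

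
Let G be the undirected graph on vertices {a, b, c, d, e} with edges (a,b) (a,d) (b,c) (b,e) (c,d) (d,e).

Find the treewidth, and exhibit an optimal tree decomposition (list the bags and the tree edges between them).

The largest bag has 3 vertices, giving width 2; this decomposition certifies tw(G) ≤ 2. Since d–c–b–a–d is a cycle in G, G is not acyclic. Forests are exactly the graphs of treewidth ≤ 1, so tw(G) ≥ 2. Hence tw(G) = 2 exactly.

Treewidth 2.
One optimal decomposition is:
Bags: B1 = {b, c, d}  B2 = {a, b, d}  B3 = {b, d, e}
Tree: B1–B2, B2–B3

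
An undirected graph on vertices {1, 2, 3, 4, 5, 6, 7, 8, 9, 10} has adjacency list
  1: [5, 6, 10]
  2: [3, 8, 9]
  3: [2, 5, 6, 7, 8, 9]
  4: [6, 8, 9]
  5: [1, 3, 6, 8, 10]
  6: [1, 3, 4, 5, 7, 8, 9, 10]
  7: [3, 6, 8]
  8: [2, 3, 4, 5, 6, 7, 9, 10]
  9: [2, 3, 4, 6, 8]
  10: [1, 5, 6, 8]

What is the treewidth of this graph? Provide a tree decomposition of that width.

Treewidth 3.
One such decomposition:
Bags: B1 = {3, 6, 8, 9}  B2 = {3, 5, 6, 8}  B3 = {4, 6, 8, 9}  B4 = {5, 6, 8, 10}  B5 = {2, 3, 8, 9}  B6 = {1, 5, 6, 10}  B7 = {3, 6, 7, 8}
Tree: B1–B2, B1–B3, B2–B4, B1–B5, B4–B6, B2–B7

Each bag holds 4 vertices, so the decomposition has width 3, which upper-bounds the treewidth. On the other hand G contains the 4-clique {2, 3, 8, 9}. A clique must lie in a single bag of any decomposition, so no decomposition can have width below 3. Combining the bounds, tw(G) = 3.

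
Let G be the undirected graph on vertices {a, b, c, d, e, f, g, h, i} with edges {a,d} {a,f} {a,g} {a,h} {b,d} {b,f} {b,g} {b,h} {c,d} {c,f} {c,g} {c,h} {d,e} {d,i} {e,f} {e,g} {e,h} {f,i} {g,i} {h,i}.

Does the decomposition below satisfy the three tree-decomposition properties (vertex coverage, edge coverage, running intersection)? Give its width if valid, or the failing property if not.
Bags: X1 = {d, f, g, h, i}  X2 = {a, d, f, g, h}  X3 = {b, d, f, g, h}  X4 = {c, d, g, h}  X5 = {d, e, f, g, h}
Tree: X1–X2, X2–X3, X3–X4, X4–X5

No — edge (f,c) lies in no bag.

A tree decomposition must satisfy three properties: every vertex lies in some bag; for every edge, both endpoints lie together in some bag; and for every vertex, the bags containing it form a connected subtree. Here edge (f,c) lies in no bag, so the decomposition is invalid.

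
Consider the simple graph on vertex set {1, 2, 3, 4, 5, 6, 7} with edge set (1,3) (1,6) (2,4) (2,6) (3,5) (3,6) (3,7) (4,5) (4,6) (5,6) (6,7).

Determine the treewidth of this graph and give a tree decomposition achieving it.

Every bag has size at most 3, so the width is 3 − 1 = 2 and tw(G) ≤ 2. For the lower bound, the 3 vertices {2, 4, 6} are pairwise adjacent, and any tree decomposition puts a clique entirely inside one bag — forcing width ≥ 2. Hence tw(G) = 2 exactly.

Treewidth 2.
One such decomposition:
Bags: B1 = {3, 6, 7}  B2 = {3, 5, 6}  B3 = {4, 5, 6}  B4 = {1, 3, 6}  B5 = {2, 4, 6}
Tree: B1–B2, B2–B3, B1–B4, B3–B5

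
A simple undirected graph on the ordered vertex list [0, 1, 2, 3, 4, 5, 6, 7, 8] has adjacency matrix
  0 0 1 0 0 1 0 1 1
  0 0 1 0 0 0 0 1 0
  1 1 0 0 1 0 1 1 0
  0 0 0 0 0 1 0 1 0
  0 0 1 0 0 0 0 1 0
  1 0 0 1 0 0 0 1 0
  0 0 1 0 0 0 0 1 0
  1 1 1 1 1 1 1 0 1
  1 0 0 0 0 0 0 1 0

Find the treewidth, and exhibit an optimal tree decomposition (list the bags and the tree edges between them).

Every bag has size at most 3, so the width is 3 − 1 = 2 and tw(G) ≤ 2. Conversely, {0, 7, 8} is a clique of size 3, and the vertices of any clique must share a bag in every tree decomposition; so some bag has ≥ 3 vertices and tw(G) ≥ 2. Therefore the treewidth is 2.

Treewidth 2.
Bags: B1 = {0, 2, 7}  B2 = {1, 2, 7}  B3 = {2, 4, 7}  B4 = {0, 7, 8}  B5 = {2, 6, 7}  B6 = {0, 5, 7}  B7 = {3, 5, 7}
Tree: B1–B2, B1–B3, B1–B4, B2–B5, B1–B6, B6–B7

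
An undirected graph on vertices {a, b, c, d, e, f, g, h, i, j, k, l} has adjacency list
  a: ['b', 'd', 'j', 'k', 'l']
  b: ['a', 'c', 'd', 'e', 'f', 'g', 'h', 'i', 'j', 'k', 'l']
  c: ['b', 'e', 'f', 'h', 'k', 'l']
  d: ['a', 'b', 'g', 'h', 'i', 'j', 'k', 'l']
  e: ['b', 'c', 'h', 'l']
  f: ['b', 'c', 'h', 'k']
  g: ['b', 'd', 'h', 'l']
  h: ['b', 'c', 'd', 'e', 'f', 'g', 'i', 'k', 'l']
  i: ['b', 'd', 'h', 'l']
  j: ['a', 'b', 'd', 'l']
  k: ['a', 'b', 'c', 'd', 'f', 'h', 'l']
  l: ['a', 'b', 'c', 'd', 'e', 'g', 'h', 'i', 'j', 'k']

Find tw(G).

A width-4 tree decomposition is:
Bags: B1 = {b, d, h, k, l}  B2 = {b, c, h, k, l}  B3 = {b, c, e, h, l}  B4 = {b, d, h, i, l}  B5 = {a, b, d, k, l}  B6 = {a, b, d, j, l}  B7 = {b, c, f, h, k}  B8 = {b, d, g, h, l}
Tree: B1–B2, B2–B3, B1–B4, B1–B5, B5–B6, B2–B7, B4–B8
Each bag holds 5 vertices, so the decomposition has width 4, which upper-bounds the treewidth. Conversely, {b, c, f, h, k} is a clique of size 5, and the vertices of any clique must share a bag in every tree decomposition; so some bag has ≥ 5 vertices and tw(G) ≥ 4. Combining the bounds, tw(G) = 4.

4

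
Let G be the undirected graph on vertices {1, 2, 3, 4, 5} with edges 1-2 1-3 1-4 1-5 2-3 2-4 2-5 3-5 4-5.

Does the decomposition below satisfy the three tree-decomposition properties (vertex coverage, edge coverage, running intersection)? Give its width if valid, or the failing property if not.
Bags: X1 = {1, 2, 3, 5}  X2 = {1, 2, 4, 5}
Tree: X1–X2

Vertex coverage: the bags together contain {1, 2, 3, 4, 5}, the full vertex set. Edge coverage: each edge of G has both endpoints in at least one bag. Running intersection: for every vertex, the bags containing it form a connected subtree. All three properties hold, so this is a valid tree decomposition of width max|bag| − 1 = 3, and hence tw(G) ≤ 3.

Yes; width 3.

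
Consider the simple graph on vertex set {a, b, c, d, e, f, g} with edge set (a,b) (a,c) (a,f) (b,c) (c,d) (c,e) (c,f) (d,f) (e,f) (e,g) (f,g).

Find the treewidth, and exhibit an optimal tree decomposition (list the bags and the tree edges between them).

Treewidth 2.
One optimal decomposition is:
Bags: B1 = {a, b, c}  B2 = {a, c, f}  B3 = {c, d, f}  B4 = {c, e, f}  B5 = {e, f, g}
Tree: B1–B2, B2–B3, B2–B4, B4–B5

Each bag holds 3 vertices, so the decomposition has width 2, which upper-bounds the treewidth. On the other hand G contains the 3-clique {e, f, g}. A clique must lie in a single bag of any decomposition, so no decomposition can have width below 2. Hence tw(G) = 2 exactly.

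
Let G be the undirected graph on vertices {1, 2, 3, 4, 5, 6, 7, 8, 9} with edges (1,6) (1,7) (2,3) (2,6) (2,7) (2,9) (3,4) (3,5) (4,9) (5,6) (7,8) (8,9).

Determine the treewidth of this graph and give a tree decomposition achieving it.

Every bag has size at most 4, so the width is 4 − 1 = 3 and tw(G) ≤ 3. For the lower bound: the 4 vertex sets {3,4,5}, {6}, {2}, {1,7,8,9} are disjoint, each induces a connected subgraph, and every pair is joined by at least one edge of G. Contracting each set to a single vertex therefore yields K_{4} as a minor, and since treewidth is minor-monotone, tw(G) ≥ tw(K_{4}) = 3. The upper and lower bounds meet at 3, so that is the treewidth.

Treewidth 3.
Bags: B1 = {3, 4, 5, 6}  B2 = {2, 3, 4, 6}  B3 = {2, 4, 6, 9}  B4 = {1, 2, 6, 9}  B5 = {1, 2, 7, 9}  B6 = {1, 7, 8, 9}
Tree: B1–B2, B2–B3, B3–B4, B4–B5, B5–B6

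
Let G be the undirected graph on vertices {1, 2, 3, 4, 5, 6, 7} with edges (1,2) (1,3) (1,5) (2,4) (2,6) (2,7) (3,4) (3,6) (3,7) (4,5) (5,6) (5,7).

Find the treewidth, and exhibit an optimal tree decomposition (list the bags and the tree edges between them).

Treewidth 3.
One optimal decomposition is:
Bags: B1 = {2, 3, 5, 6}  B2 = {2, 3, 5, 7}  B3 = {1, 2, 3, 5}  B4 = {2, 3, 4, 5}
Tree: B1–B2, B2–B3, B3–B4

Every bag has size at most 4, so the width is 4 − 1 = 3 and tw(G) ≤ 3. For the lower bound: the 4 vertex sets {2,6}, {3,7}, {5}, {1} are disjoint, each induces a connected subgraph, and every pair is joined by at least one edge of G. Contracting each set to a single vertex therefore yields K_{4} as a minor, and since treewidth is minor-monotone, tw(G) ≥ tw(K_{4}) = 3. The upper and lower bounds meet at 3, so that is the treewidth.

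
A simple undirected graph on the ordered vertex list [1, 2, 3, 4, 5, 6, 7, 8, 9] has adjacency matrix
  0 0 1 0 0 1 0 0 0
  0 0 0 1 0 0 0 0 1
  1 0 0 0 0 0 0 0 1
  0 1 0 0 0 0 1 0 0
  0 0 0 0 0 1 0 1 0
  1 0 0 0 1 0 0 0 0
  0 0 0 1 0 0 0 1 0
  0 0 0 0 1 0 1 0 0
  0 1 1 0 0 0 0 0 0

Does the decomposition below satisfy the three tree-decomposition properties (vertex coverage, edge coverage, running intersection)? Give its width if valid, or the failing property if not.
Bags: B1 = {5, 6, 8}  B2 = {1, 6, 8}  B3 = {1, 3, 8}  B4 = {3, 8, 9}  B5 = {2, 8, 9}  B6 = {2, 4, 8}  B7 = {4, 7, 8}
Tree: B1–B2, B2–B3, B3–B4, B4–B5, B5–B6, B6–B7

Yes; width 2.

Checking the three conditions: (i) the bags cover all of {1, 2, 3, 4, 5, 6, 7, 8, 9}; (ii) for each edge, some bag contains both endpoints; (iii) the bags containing any fixed vertex form a subtree. All hold, so the decomposition is valid with width 3 − 1 = 2.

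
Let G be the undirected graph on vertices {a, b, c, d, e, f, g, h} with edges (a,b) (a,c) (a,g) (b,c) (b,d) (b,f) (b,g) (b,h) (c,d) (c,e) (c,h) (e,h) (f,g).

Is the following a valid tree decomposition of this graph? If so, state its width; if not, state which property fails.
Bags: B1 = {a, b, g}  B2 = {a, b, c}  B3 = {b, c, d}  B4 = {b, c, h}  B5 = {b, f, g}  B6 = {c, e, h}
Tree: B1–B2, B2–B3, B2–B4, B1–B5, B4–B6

Yes; width 2.

Vertex coverage: the bags together contain {a, b, c, d, e, f, g, h}, the full vertex set. Edge coverage: each edge of G has both endpoints in at least one bag. Running intersection: for every vertex, the bags containing it form a connected subtree. All three properties hold, so this is a valid tree decomposition of width max|bag| − 1 = 2, and hence tw(G) ≤ 2.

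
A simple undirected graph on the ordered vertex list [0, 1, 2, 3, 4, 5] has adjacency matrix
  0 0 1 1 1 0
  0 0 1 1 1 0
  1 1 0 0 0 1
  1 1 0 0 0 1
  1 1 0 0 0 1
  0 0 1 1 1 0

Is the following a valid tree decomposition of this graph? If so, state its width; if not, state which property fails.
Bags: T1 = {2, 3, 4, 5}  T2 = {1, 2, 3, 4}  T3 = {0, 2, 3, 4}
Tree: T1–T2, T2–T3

Checking the three conditions: (i) the bags cover all of {0, 1, 2, 3, 4, 5}; (ii) for each edge, some bag contains both endpoints; (iii) the bags containing any fixed vertex form a subtree. All hold, so the decomposition is valid with width 4 − 1 = 3.

Yes; width 3.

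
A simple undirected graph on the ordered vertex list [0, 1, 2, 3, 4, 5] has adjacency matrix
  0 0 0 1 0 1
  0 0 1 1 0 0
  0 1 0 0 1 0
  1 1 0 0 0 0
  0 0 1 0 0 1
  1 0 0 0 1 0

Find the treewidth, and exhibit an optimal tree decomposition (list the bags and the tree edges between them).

Each bag holds 3 vertices, so the decomposition has width 2, which upper-bounds the treewidth. The edges 4–2–1–3–0–5–4 form a cycle, so G is not a tree and its treewidth is at least 2. Hence tw(G) = 2 exactly.

Treewidth 2.
One optimal decomposition is:
Bags: B1 = {1, 2, 4}  B2 = {1, 3, 4}  B3 = {0, 3, 4}  B4 = {0, 4, 5}
Tree: B1–B2, B2–B3, B3–B4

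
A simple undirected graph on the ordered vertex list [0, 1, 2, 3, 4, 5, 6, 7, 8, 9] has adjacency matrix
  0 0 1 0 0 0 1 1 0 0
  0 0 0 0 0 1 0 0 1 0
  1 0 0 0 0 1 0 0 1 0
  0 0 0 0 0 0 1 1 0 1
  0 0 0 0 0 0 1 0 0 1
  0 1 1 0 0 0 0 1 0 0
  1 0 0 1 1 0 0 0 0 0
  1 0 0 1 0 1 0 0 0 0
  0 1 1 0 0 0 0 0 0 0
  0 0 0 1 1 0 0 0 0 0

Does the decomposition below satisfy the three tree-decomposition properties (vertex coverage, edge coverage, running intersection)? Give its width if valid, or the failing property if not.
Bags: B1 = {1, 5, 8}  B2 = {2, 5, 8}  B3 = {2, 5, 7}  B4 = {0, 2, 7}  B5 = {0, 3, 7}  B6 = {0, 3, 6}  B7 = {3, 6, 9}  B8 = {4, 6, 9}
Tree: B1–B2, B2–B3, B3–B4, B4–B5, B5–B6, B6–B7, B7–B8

Yes; width 2.

Every vertex of G appears in some bag (union = {0, 1, 2, 3, 4, 5, 6, 7, 8, 9}); every edge is covered by a bag; and for each vertex v the set of bags containing v is connected in the bag tree. The decomposition is therefore valid. The largest bag has 3 vertices, so the width is 2.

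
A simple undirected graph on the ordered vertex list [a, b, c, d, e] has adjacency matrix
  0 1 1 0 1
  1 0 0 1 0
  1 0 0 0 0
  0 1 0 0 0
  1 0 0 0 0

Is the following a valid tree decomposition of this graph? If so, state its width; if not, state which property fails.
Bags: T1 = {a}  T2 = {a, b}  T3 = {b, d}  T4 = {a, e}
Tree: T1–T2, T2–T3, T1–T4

No — vertex c appears in no bag.

A tree decomposition must satisfy three properties: every vertex lies in some bag; for every edge, both endpoints lie together in some bag; and for every vertex, the bags containing it form a connected subtree. Here vertex c appears in no bag, so the decomposition is invalid.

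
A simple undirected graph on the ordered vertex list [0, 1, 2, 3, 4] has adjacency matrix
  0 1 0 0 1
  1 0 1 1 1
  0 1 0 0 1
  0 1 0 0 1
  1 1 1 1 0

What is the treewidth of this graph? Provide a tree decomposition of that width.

Treewidth 2.
One optimal decomposition is:
Bags: B1 = {1, 3, 4}  B2 = {0, 1, 4}  B3 = {1, 2, 4}
Tree: B1–B2, B1–B3

Every bag has size at most 3, so the width is 3 − 1 = 2 and tw(G) ≤ 2. Conversely, {0, 1, 4} is a clique of size 3, and the vertices of any clique must share a bag in every tree decomposition; so some bag has ≥ 3 vertices and tw(G) ≥ 2. Hence tw(G) = 2 exactly.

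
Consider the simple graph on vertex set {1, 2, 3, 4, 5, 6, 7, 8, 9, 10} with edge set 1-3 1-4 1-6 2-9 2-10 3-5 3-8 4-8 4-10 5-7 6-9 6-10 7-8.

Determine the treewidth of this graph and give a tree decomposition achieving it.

Treewidth 2.
Bags: B1 = {2, 9, 10}  B2 = {6, 9, 10}  B3 = {4, 6, 10}  B4 = {1, 4, 6}  B5 = {1, 4, 8}  B6 = {1, 3, 8}  B7 = {3, 7, 8}  B8 = {3, 5, 7}
Tree: B1–B2, B2–B3, B3–B4, B4–B5, B5–B6, B6–B7, B7–B8

The largest bag has 3 vertices, giving width 2; this decomposition certifies tw(G) ≤ 2. The edges 2–9–6–10–2 form a cycle, so G is not a tree and its treewidth is at least 2. Therefore the treewidth is 2.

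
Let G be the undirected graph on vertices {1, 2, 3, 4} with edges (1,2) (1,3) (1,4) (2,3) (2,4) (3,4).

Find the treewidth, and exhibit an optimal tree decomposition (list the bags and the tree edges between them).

With just one bag of size 4, the width is 4 − 1 = 3, so tw(G) ≤ 3. Conversely, {1, 2, 3, 4} is a clique of size 4, and the vertices of any clique must share a bag in every tree decomposition; so some bag has ≥ 4 vertices and tw(G) ≥ 3. Hence tw(G) = 3 exactly.

Treewidth 3.
One such decomposition:
Bags: B1 = {1, 2, 3, 4}
Tree: (single bag)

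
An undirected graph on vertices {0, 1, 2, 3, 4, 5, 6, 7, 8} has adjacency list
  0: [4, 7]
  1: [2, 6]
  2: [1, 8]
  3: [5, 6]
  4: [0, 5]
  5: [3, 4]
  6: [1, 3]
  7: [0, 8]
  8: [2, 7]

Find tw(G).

A width-2 tree decomposition is:
Bags: B1 = {1, 2, 6}  B2 = {2, 6, 8}  B3 = {6, 7, 8}  B4 = {0, 6, 7}  B5 = {0, 4, 6}  B6 = {4, 5, 6}  B7 = {3, 5, 6}
Tree: B1–B2, B2–B3, B3–B4, B4–B5, B5–B6, B6–B7
Each bag holds 3 vertices, so the decomposition has width 2, which upper-bounds the treewidth. Since 6–1–2–8–7–0–4–5–3–6 is a cycle in G, G is not acyclic. Forests are exactly the graphs of treewidth ≤ 1, so tw(G) ≥ 2. Hence tw(G) = 2 exactly.

2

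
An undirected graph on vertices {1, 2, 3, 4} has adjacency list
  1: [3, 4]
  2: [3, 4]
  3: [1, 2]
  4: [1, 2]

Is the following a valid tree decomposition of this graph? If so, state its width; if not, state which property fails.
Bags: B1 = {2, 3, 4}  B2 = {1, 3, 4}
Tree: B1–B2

Vertex coverage: the bags together contain {1, 2, 3, 4}, the full vertex set. Edge coverage: each edge of G has both endpoints in at least one bag. Running intersection: for every vertex, the bags containing it form a connected subtree. All three properties hold, so this is a valid tree decomposition of width max|bag| − 1 = 2, and hence tw(G) ≤ 2.

Yes; width 2.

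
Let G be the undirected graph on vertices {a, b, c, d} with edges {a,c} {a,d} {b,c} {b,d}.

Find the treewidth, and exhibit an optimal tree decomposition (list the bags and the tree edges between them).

Each bag holds 3 vertices, so the decomposition has width 2, which upper-bounds the treewidth. Since b–c–a–d–b is a cycle in G, G is not acyclic. Forests are exactly the graphs of treewidth ≤ 1, so tw(G) ≥ 2. Combining the bounds, tw(G) = 2.

Treewidth 2.
Bags: B1 = {a, b, c}  B2 = {a, b, d}
Tree: B1–B2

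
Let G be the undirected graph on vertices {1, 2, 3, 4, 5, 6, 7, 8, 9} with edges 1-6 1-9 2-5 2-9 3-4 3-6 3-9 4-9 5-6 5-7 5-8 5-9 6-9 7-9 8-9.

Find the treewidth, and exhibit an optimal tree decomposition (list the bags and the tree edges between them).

Treewidth 2.
One optimal decomposition is:
Bags: B1 = {5, 6, 9}  B2 = {2, 5, 9}  B3 = {1, 6, 9}  B4 = {3, 6, 9}  B5 = {5, 7, 9}  B6 = {3, 4, 9}  B7 = {5, 8, 9}
Tree: B1–B2, B1–B3, B1–B4, B2–B5, B4–B6, B1–B7

Every bag has size at most 3, so the width is 3 − 1 = 2 and tw(G) ≤ 2. On the other hand G contains the 3-clique {1, 6, 9}. A clique must lie in a single bag of any decomposition, so no decomposition can have width below 2. Therefore the treewidth is 2.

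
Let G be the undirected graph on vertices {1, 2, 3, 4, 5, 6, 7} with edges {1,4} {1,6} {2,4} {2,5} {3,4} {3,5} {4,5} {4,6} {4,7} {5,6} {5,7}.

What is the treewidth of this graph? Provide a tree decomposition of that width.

Each bag holds 3 vertices, so the decomposition has width 2, which upper-bounds the treewidth. Conversely, {1, 4, 6} is a clique of size 3, and the vertices of any clique must share a bag in every tree decomposition; so some bag has ≥ 3 vertices and tw(G) ≥ 2. Therefore the treewidth is 2.

Treewidth 2.
Bags: B1 = {4, 5, 7}  B2 = {2, 4, 5}  B3 = {4, 5, 6}  B4 = {1, 4, 6}  B5 = {3, 4, 5}
Tree: B1–B2, B1–B3, B3–B4, B3–B5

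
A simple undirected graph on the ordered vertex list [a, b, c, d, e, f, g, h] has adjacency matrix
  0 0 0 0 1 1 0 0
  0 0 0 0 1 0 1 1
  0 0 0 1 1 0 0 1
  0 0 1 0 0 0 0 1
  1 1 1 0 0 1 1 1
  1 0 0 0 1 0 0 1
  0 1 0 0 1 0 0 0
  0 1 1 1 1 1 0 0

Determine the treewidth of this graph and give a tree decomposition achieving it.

The largest bag has 3 vertices, giving width 2; this decomposition certifies tw(G) ≤ 2. Conversely, {c, d, h} is a clique of size 3, and the vertices of any clique must share a bag in every tree decomposition; so some bag has ≥ 3 vertices and tw(G) ≥ 2. The upper and lower bounds meet at 2, so that is the treewidth.

Treewidth 2.
Bags: B1 = {a, e, f}  B2 = {e, f, h}  B3 = {b, e, h}  B4 = {c, e, h}  B5 = {c, d, h}  B6 = {b, e, g}
Tree: B1–B2, B2–B3, B3–B4, B4–B5, B3–B6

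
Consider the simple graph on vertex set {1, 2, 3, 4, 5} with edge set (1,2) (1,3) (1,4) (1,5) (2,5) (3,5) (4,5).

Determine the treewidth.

2

A width-2 tree decomposition is:
Bags: B1 = {1, 2, 5}  B2 = {1, 3, 5}  B3 = {1, 4, 5}
Tree: B1–B2, B2–B3
The largest bag has 3 vertices, giving width 2; this decomposition certifies tw(G) ≤ 2. Conversely, {1, 2, 5} is a clique of size 3, and the vertices of any clique must share a bag in every tree decomposition; so some bag has ≥ 3 vertices and tw(G) ≥ 2. Hence tw(G) = 2 exactly.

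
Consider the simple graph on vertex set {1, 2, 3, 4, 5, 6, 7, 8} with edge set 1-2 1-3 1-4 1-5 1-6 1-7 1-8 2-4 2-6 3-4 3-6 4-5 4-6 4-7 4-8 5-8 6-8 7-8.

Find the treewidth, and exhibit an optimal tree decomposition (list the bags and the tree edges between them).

Treewidth 3.
One optimal decomposition is:
Bags: B1 = {1, 4, 6, 8}  B2 = {1, 4, 7, 8}  B3 = {1, 4, 5, 8}  B4 = {1, 2, 4, 6}  B5 = {1, 3, 4, 6}
Tree: B1–B2, B2–B3, B1–B4, B1–B5

The largest bag has 4 vertices, giving width 3; this decomposition certifies tw(G) ≤ 3. Conversely, {1, 4, 5, 8} is a clique of size 4, and the vertices of any clique must share a bag in every tree decomposition; so some bag has ≥ 4 vertices and tw(G) ≥ 3. Therefore the treewidth is 3.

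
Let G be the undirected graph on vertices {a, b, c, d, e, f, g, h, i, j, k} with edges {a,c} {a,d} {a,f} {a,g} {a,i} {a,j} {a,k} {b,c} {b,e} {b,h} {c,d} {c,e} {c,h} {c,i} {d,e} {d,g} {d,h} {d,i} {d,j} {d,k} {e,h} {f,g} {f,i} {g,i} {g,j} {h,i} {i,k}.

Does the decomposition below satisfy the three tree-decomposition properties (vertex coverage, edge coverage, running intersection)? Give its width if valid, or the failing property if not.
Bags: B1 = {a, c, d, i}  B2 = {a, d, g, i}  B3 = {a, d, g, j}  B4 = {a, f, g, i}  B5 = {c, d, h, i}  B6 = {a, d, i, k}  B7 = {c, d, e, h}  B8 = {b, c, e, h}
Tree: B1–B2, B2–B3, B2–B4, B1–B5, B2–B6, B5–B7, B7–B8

Checking the three conditions: (i) the bags cover all of {a, b, c, d, e, f, g, h, i, j, k}; (ii) for each edge, some bag contains both endpoints; (iii) the bags containing any fixed vertex form a subtree. All hold, so the decomposition is valid with width 4 − 1 = 3.

Yes; width 3.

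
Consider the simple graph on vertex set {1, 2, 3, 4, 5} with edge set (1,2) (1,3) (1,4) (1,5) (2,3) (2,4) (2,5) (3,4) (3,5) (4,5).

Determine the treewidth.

A width-4 tree decomposition is:
Bags: B1 = {1, 2, 3, 4, 5}
Tree: (single bag)
A single bag containing all 5 vertices is trivially a valid decomposition of width 4. For the lower bound, the 5 vertices {1, 2, 3, 4, 5} are pairwise adjacent, and any tree decomposition puts a clique entirely inside one bag — forcing width ≥ 4. Hence tw(G) = 4 exactly.

4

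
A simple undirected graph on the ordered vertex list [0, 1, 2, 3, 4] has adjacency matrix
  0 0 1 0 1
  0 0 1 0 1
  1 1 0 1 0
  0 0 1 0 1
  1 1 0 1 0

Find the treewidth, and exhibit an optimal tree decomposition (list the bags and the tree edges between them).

Treewidth 2.
Bags: B1 = {1, 2, 4}  B2 = {2, 3, 4}  B3 = {0, 2, 4}
Tree: B1–B2, B2–B3

Every bag has size at most 3, so the width is 3 − 1 = 2 and tw(G) ≤ 2. For the lower bound, G contains the cycle 1–4–3–2–1, so G is not a forest; only forests have treewidth ≤ 1, hence tw(G) ≥ 2. Hence tw(G) = 2 exactly.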